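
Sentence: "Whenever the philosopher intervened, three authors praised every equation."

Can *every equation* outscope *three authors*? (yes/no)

*every equation* is a matrix argument; the adjunct is an island but the target quantifier is outside it.
With no island boundary between them, the object can take inverse scope over the subject via ordinary QR within the clause.

Yes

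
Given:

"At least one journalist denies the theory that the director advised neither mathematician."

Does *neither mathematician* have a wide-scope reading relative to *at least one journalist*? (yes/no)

No

The target quantifier *neither mathematician* is part of the complex NP *the theory that the director advised neither mathematician*.
The Complex NP Constraint bars QR out of the complement clause of a noun.
So *neither mathematician* cannot raise high enough to outscope *at least one journalist*; only the surface ordering *at least one journalist* > *neither mathematician* is available.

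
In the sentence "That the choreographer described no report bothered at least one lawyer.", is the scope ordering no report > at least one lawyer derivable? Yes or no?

*no report* is embedded in the sentential subject *that the choreographer described no report*.
The subject-island constraint blocks QR out of a clausal subject.
So *no report* cannot raise to a position above *at least one lawyer*.

No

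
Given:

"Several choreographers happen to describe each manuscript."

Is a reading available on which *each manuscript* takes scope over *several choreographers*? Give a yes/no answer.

Yes

The matrix predicate is a raising verb, whose infinitival complement is not a scope island — *each manuscript* can QR into the matrix clause.
Ordinary QR to a clause-peripheral position gives the wide-scope LF for the lower DP.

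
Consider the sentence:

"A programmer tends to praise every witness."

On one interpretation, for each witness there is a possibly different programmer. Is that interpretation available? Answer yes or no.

Yes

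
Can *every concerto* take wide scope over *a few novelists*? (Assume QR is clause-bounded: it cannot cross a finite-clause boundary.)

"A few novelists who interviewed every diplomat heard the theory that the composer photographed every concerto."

*every concerto* occurs within the complex NP *the theory that the composer photographed every concerto*.
The Complex NP Constraint bars QR out of the complement clause of a noun.
The inverse ordering *every concerto* > *a few novelists* is therefore underivable.

No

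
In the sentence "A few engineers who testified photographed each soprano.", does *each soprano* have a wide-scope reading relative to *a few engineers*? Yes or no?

*each soprano* is a matrix argument; only *a few engineers* is modified by the relative clause *who testified*, so the RC island is irrelevant to the target quantifier.
With no island boundary between them, the object can take inverse scope over the subject via ordinary QR within the clause.

Yes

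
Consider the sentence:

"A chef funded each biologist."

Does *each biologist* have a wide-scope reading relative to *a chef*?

*each biologist* is the matrix object and *a chef* the matrix subject; the two are clausemates.
With no island boundary between them, the object can take inverse scope over the subject via ordinary QR within the clause.
Both orderings are possible: *a chef* > *each biologist* and *each biologist* > *a chef*.

Yes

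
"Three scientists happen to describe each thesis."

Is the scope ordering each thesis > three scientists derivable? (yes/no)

Yes

Raising constructions are monoclausal for scope purposes; *each thesis* is not separated from *three scientists* by any island.
Clause-internal QR can adjoin the lower DP above the subject, yielding the inverse reading.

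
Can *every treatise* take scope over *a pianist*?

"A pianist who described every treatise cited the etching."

No

*every treatise* occurs within the relative clause *who described every treatise*.
Relative clauses are scope islands: a quantifier cannot QR out of a relative clause to take scope in the matrix clause.
So the wide-scope reading for *every treatise* is blocked.
(Only the surface reading survives: one fixed pianist with respect to all the relevant treatises.)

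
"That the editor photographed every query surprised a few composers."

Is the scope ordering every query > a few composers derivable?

The DP *every query* is contained in the sentential subject *that the editor photographed every query*.
Subjects — clausal subjects included — are islands for extraction, and QR is no exception.
*every query* is confined to the island and cannot take scope over *a few composers*.

No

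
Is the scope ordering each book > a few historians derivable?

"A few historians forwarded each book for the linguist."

Yes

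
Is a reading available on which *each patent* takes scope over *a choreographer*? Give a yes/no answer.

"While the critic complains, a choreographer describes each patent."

Yes

*each patent* is a matrix argument; the adjunct is an island but the target quantifier is outside it.
With no island boundary between them, the object can take inverse scope over the subject via ordinary QR within the clause.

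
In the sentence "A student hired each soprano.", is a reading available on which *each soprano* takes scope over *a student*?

Yes

*a student* and *each soprano* are co-arguments of the matrix verb, with nothing but a clause-internal boundary between them.
Clause-internal QR can adjoin the lower DP above the subject, yielding the inverse reading.
Both orderings are possible: *a student* > *each soprano* and *each soprano* > *a student*.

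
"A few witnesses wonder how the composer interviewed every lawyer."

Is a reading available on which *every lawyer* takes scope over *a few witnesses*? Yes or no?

*every lawyer* sits inside the embedded question *how the composer interviewed every lawyer*.
Embedded questions are wh-islands: a quantifier inside an indirect question cannot QR into the matrix clause.
The inverse ordering *every lawyer* > *a few witnesses* is therefore underivable.

No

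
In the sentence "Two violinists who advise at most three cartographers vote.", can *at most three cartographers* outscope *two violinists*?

No

*at most three cartographers* is embedded in the relative clause *who advise at most three cartographers*.
A relative clause is a scope island — quantifier raising cannot cross its boundary.
There is no licit LF on which *at most three cartographers* c-commands *two violinists*.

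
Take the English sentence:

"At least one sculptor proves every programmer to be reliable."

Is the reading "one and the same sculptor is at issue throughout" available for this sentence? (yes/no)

Yes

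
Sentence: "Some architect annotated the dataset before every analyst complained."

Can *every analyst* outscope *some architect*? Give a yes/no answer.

No

*every analyst* sits inside the adjunct clause *before every analyst complained*.
Adverbial clauses are not L-marked, so they are barriers for QR — the quantifier cannot escape the adjunct.
So the wide-scope reading for *every analyst* is blocked.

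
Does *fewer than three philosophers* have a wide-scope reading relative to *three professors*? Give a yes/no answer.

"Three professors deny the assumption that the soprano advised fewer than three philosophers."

*fewer than three philosophers* occurs within the complex NP *the assumption that the soprano advised fewer than three philosophers*.
The Complex NP Constraint bars QR out of the complement clause of a noun.
So *fewer than three philosophers* cannot raise to a position above *three professors*.

No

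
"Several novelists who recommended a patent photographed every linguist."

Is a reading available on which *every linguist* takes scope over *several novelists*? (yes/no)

The RC *who recommended a patent* is an island, but *every linguist* is not inside it — it is the matrix object, a clausemate of *several novelists*.
Clause-internal QR can adjoin the lower DP above the subject, yielding the inverse reading.

Yes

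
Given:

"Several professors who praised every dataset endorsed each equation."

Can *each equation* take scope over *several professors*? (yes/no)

Yes

The RC *who praised every dataset* is an island, but *each equation* is not inside it — it is the matrix object, a clausemate of *several professors*.
Ordinary QR to a clause-peripheral position gives the wide-scope LF for the lower DP.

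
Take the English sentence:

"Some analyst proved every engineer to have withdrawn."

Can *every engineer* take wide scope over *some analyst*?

The ECM infinitive is scope-transparent — *every engineer* is free to raise above *some analyst*.
Clause-internal QR can adjoin the lower DP above the subject, yielding the inverse reading.

Yes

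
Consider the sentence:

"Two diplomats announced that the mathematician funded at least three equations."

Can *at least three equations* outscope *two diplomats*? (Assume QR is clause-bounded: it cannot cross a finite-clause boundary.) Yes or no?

No

Structurally, *at least three equations* is inside the finite complement clause *that the mathematician funded at least three equations*.
Finite CP is the ceiling for QR here, by assumption.
*at least three equations* > *two diplomats* would require crossing that boundary, which is illicit.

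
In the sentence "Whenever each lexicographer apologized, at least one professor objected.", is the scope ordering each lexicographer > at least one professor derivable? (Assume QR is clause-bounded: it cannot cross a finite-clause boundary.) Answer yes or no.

No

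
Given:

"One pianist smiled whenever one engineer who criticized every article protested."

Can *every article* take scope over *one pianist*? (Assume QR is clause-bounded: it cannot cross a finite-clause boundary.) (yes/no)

The target quantifier *every article* is part of the relative clause *who criticized every article*, which is itself inside the adjunct *whenever one engineer who criticized every article protested*.
Two island boundaries intervene — the relative clause and the adjunct. Either alone would block QR.
So the wide-scope reading for *every article* is blocked.

No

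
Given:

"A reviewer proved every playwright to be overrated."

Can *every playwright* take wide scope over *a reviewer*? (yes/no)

The ECM infinitive is scope-transparent — *every playwright* is free to raise above *a reviewer*.
Ordinary QR to a clause-peripheral position gives the wide-scope LF for the lower DP.
So *every playwright* > *a reviewer* is among the available readings.

Yes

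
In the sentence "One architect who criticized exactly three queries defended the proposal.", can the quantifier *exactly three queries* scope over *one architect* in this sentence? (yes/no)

No

The target quantifier *exactly three queries* is part of the relative clause *who criticized exactly three queries*.
Quantifiers inside a relative clause are trapped there; the RC boundary blocks QR.
There is no licit LF on which *exactly three queries* c-commands *one architect*.
(Only the surface reading survives: one fixed architect with respect to all the relevant queries.)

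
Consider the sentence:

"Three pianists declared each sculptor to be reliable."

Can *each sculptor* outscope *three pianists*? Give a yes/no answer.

*each sculptor* is the subject of an ECM infinitive — the infinitival complement of an ECM verb is not a scope island, so *each sculptor* can raise into the matrix clause.
Ordinary QR to a clause-peripheral position gives the wide-scope LF for the lower DP.

Yes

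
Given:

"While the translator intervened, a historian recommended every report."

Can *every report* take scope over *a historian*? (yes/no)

Yes

The adjunct island is irrelevant here — *every report* and *a historian* are both in the matrix clause.
Since no island is crossed, the inverse ordering is licensed alongside surface scope.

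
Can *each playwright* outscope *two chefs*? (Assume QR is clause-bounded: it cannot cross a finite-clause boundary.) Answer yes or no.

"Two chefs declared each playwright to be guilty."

Yes

The ECM infinitive is scope-transparent — *each playwright* is free to raise above *two chefs*.
Since no island is crossed, the inverse ordering is licensed alongside surface scope.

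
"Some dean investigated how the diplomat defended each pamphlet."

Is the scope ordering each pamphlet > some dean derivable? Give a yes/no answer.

*each pamphlet* occurs within the embedded question *how the diplomat defended each pamphlet*.
Embedded wh-clauses are opaque for QR, so the quantifier stays inside the question.
*each pamphlet* is confined to the island and cannot take scope over *some dean*.
(Only the surface reading survives: one fixed dean with respect to all the relevant pamphlets.)

No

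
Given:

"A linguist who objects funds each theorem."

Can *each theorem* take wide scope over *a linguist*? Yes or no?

The relative clause *who objects* modifies *a linguist*, but *each theorem* is not inside that relative clause — it is an argument of the matrix verb.
With no island boundary between them, the object can take inverse scope over the subject via ordinary QR within the clause.
Both orderings are possible: *a linguist* > *each theorem* and *each theorem* > *a linguist*.

Yes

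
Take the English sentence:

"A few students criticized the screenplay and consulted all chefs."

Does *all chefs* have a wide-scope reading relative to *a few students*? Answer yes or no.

No

*all chefs* sits inside one conjunct of the coordinate structure (*consulted all chefs*).
Asymmetric QR out of one conjunct violates the Coordinate Structure Constraint.
Hence only narrow scope for *all chefs* (under *a few students*) survives.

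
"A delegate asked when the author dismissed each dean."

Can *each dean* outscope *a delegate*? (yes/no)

Structurally, *each dean* is inside the embedded question *when the author dismissed each dean*.
An indirect question is a wh-island; the filled [Spec,CP] blocks QR across the CP edge.
So the wide-scope reading for *each dean* is blocked.

No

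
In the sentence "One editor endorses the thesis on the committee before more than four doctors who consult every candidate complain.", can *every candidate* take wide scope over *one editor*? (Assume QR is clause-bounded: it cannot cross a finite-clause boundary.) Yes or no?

*every candidate* sits inside the relative clause *who consult every candidate*, which is itself inside the adjunct *before more than four doctors who consult every candidate complain*.
Two island boundaries intervene — the relative clause and the adjunct. Either alone would block QR.
Hence only narrow scope for *every candidate* (under *one editor*) survives.
(Only the surface reading survives: one fixed editor with respect to all the relevant candidates.)

No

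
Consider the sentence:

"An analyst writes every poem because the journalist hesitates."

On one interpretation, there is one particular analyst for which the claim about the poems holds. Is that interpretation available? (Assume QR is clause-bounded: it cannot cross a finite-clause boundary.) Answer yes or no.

That reading corresponds to *an analyst* > *every poem*.
Surface scope (*an analyst* > *every poem*) is always derivable; islands only block QR, not in-situ interpretation.

Yes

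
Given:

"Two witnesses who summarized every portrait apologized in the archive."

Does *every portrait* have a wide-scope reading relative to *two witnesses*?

*every portrait* occurs within the relative clause *who summarized every portrait*.
Relative clauses are scope islands: a quantifier cannot QR out of a relative clause to take scope in the matrix clause.
Hence only narrow scope for *every portrait* (under *two witnesses*) survives.

No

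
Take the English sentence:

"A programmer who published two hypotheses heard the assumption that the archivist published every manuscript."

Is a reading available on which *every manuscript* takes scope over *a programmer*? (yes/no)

No

The target quantifier *every manuscript* is part of the complex NP *the assumption that the archivist published every manuscript*.
Since the clause is the complement of a nominal head, the CNPC blocks scope extraction.
So *every manuscript* cannot raise high enough to outscope *a programmer*; only the surface ordering *a programmer* > *every manuscript* is available.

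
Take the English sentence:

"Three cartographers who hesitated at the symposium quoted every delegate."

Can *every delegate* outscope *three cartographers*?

Yes

The relative clause *who hesitated at the symposium* modifies *three cartographers*, but *every delegate* is not inside that relative clause — it is an argument of the matrix verb.
No island intervenes, so both surface and inverse scope are derivable.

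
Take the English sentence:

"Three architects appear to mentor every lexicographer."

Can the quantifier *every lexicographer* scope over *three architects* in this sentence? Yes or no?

Infinitival complements of raising predicates do not block QR; *every lexicographer* and *three architects* are effectively clausemates.
Since no island is crossed, the inverse ordering is licensed alongside surface scope.

Yes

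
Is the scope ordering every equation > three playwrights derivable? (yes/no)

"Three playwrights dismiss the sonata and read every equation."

*every equation* sits inside one conjunct of the coordinate structure (*read every equation*).
The Coordinate Structure Constraint blocks movement (including QR) out of a single conjunct.
*every equation* is confined to the island and cannot take scope over *three playwrights*.

No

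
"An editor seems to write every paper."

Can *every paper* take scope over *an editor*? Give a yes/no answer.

Yes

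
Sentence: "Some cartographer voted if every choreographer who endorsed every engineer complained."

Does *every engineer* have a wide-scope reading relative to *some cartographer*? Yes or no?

*every engineer* is embedded in the relative clause *who endorsed every engineer*, which is itself inside the adjunct *if every choreographer who endorsed every engineer complained*.
Both the relative clause and the enclosing adjunct are scope islands; QR cannot cross either.
So *every engineer* cannot raise high enough to outscope *some cartographer*; only the surface ordering *some cartographer* > *every engineer* is available.

No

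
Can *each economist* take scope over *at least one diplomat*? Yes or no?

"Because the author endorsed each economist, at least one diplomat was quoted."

No

*each economist* occurs within the adjunct clause *because the author endorsed each economist*.
Scope out of an adjunct clause is unavailable: QR respects the adjunct-island constraint.
There is no licit LF on which *each economist* c-commands *at least one diplomat*.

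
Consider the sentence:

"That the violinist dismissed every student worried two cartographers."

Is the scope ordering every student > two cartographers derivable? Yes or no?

*every student* is embedded in the sentential subject *that the violinist dismissed every student*.
The subject-island constraint blocks QR out of a clausal subject.
The ordering *every student* > *two cartographers* is therefore underivable.

No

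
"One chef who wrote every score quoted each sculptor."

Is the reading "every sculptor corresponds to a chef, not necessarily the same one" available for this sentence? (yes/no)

Yes

The paraphrase describes the scope ordering *each sculptor* > *one chef*.
The RC *who wrote every score* is an island, but *each sculptor* is not inside it — it is the matrix object, a clausemate of *one chef*.
With no island boundary between them, the object can take inverse scope over the subject via ordinary QR within the clause.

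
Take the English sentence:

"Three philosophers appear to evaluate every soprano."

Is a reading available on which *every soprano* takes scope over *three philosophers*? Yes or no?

Yes

*every soprano* is inside a raising infinitive, which is transparent to QR (no CP barrier), so it behaves as a matrix argument.
QR within a single clause is free, so the lower quantifier may take scope over the higher one.
Both orderings are possible: *three philosophers* > *every soprano* and *every soprano* > *three philosophers*.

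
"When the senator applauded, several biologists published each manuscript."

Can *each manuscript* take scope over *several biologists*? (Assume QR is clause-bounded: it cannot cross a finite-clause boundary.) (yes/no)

The adjunct island is irrelevant here — *each manuscript* and *several biologists* are both in the matrix clause.
Clause-internal QR can adjoin the lower DP above the subject, yielding the inverse reading.

Yes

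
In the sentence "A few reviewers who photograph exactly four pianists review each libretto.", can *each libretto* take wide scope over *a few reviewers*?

Yes

*each libretto* is a matrix argument; only *a few reviewers* is modified by the relative clause *who photograph exactly four pianists*, so the RC island is irrelevant to the target quantifier.
Nothing blocks QR of the lower DP to a position above the higher one, so inverse scope is available.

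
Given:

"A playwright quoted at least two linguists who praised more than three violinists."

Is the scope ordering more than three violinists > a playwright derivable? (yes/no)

*more than three violinists* is embedded in the relative clause *who praised more than three violinists* modifying *at least two linguists*.
A relative clause is a scope island — quantifier raising cannot cross its boundary.
*more than three violinists* > *a playwright* would require crossing that boundary, which is illicit.

No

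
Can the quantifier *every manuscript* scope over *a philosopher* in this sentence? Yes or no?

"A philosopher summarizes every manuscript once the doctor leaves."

Yes

The adjunct clause does not contain *every manuscript*, which is the matrix object.
Clause-internal QR can adjoin the lower DP above the subject, yielding the inverse reading.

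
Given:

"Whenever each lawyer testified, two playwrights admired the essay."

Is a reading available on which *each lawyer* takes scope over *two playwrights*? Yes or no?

No

*each lawyer* sits inside the adjunct clause *whenever each lawyer testified*.
Adverbial clauses are not L-marked, so they are barriers for QR — the quantifier cannot escape the adjunct.
So *each lawyer* cannot raise to a position above *two playwrights*.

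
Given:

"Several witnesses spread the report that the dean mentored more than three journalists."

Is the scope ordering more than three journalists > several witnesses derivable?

*more than three journalists* occurs within the complex NP *the report that the dean mentored more than three journalists*.
Since the clause is the complement of a nominal head, the CNPC blocks scope extraction.
There is no licit LF on which *more than three journalists* c-commands *several witnesses*.

No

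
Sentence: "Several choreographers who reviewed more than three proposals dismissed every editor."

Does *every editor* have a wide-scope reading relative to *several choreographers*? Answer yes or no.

Yes

Although the sentence contains a relative clause (*who reviewed more than three proposals*), *every editor* is outside it, in the matrix VP.
No island intervenes, so both surface and inverse scope are derivable.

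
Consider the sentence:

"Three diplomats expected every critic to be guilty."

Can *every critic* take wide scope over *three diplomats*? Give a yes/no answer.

Yes

The ECM infinitive is scope-transparent — *every critic* is free to raise above *three diplomats*.
Since no island is crossed, the inverse ordering is licensed alongside surface scope.
Both orderings are possible: *three diplomats* > *every critic* and *every critic* > *three diplomats*.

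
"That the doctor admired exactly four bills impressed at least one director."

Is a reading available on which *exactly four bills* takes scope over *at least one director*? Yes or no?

No

*exactly four bills* sits inside the sentential subject *that the doctor admired exactly four bills*.
The Sentential Subject Constraint rules out raising the quantifier out of the that-clause subject.
There is no licit LF on which *exactly four bills* c-commands *at least one director*.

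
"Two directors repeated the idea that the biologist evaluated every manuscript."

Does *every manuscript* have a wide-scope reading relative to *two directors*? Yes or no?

No

*every manuscript* occurs within the complex NP *the idea that the biologist evaluated every manuscript*.
A that-clause complement to a noun is an island; QR cannot cross the NP boundary.
*every manuscript* > *two directors* would require crossing that boundary, which is illicit.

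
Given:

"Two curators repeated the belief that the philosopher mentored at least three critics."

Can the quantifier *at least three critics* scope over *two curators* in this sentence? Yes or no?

The target quantifier *at least three critics* is part of the complex NP *the belief that the philosopher mentored at least three critics*.
Since the clause is the complement of a nominal head, the CNPC blocks scope extraction.
Hence only narrow scope for *at least three critics* (under *two curators*) survives.

No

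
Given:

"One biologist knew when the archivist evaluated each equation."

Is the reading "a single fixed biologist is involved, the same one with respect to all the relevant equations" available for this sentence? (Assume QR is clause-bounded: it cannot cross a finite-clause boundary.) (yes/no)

This is the *one biologist* > *each equation* reading.
Surface scope (*one biologist* > *each equation*) is always derivable; islands only block QR, not in-situ interpretation.

Yes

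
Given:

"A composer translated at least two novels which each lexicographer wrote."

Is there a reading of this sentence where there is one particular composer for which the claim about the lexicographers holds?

Yes

That reading corresponds to *a composer* > *each lexicographer*.
That is the surface-scope ordering, which is always one of the available readings — island constraints only ever restrict inverse scope.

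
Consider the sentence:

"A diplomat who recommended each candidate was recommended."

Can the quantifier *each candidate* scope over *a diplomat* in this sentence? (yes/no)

No

*each candidate* occurs within the relative clause *who recommended each candidate*.
A relative clause is a scope island — quantifier raising cannot cross its boundary.
So the wide-scope reading for *each candidate* is blocked.
(Only the surface reading survives: one fixed diplomat with respect to all the relevant candidates.)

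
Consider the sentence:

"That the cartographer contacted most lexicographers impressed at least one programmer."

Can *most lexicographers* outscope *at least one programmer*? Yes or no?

No

*most lexicographers* occurs within the sentential subject *that the cartographer contacted most lexicographers*.
Sentential subjects are islands: a quantifier inside the subject clause cannot raise over the matrix predicate.
There is no licit LF on which *most lexicographers* c-commands *at least one programmer*.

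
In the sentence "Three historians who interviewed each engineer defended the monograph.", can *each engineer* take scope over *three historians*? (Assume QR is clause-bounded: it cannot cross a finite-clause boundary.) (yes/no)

No

Structurally, *each engineer* is inside the relative clause *who interviewed each engineer*.
QR out of a relative clause is ruled out by the relative-clause island constraint.
The inverse ordering *each engineer* > *three historians* is therefore underivable.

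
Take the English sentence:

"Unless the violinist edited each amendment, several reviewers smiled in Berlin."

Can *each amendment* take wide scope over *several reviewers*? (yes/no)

No

*each amendment* occurs within the adjunct clause *unless the violinist edited each amendment*.
The adjunct-island constraint bars QR out of an adverbial clause.
So the wide-scope reading for *each amendment* is blocked.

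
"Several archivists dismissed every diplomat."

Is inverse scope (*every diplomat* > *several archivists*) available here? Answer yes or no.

Yes

*every diplomat* and *several archivists* are in the same minimal clause.
Since no island is crossed, the inverse ordering is licensed alongside surface scope.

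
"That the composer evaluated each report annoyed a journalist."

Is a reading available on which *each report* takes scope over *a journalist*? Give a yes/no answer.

No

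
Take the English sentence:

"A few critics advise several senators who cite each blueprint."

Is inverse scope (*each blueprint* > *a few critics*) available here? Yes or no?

No

The target quantifier *each blueprint* is part of the relative clause *who cite each blueprint* modifying *several senators*.
Quantifiers inside a relative clause are trapped there; the RC boundary blocks QR.
There is no licit LF on which *each blueprint* c-commands *a few critics*.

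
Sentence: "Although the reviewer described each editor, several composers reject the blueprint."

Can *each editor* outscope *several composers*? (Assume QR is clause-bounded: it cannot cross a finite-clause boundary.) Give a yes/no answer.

No

*each editor* sits inside the adjunct clause *although the reviewer described each editor*.
Scope out of an adjunct clause is unavailable: QR respects the adjunct-island constraint.
So the wide-scope reading for *each editor* is blocked.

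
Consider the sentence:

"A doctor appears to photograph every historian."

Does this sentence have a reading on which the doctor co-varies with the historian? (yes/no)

Yes

The paraphrase describes the scope ordering *every historian* > *a doctor*.
Infinitival complements of raising predicates do not block QR; *every historian* and *a doctor* are effectively clausemates.
Since no island is crossed, the inverse ordering is licensed alongside surface scope.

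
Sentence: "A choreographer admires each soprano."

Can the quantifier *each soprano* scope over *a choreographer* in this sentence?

*each soprano* is the matrix object and *a choreographer* the matrix subject; the two are clausemates.
Nothing blocks QR of the lower DP to a position above the higher one, so inverse scope is available.

Yes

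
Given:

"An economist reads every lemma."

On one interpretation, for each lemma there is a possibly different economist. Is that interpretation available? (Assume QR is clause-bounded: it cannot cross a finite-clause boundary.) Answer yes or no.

The described interpretation is the *every lemma* > *an economist* scoping.
*every lemma* is the matrix object and *an economist* the matrix subject; the two are clausemates.
Clause-internal QR can adjoin the lower DP above the subject, yielding the inverse reading.
The sentence is scopally ambiguous between *an economist* > *every lemma* and *every lemma* > *an economist*.

Yes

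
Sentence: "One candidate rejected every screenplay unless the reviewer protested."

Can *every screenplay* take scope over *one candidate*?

Yes

The adjunct clause does not contain *every screenplay*, which is the matrix object.
Since no island is crossed, the inverse ordering is licensed alongside surface scope.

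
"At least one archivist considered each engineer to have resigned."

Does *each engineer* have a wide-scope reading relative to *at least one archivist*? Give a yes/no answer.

Yes

The ECM infinitive is scope-transparent — *each engineer* is free to raise above *at least one archivist*.
With no island boundary between them, the object can take inverse scope over the subject via ordinary QR within the clause.
Both orderings are possible: *at least one archivist* > *each engineer* and *each engineer* > *at least one archivist*.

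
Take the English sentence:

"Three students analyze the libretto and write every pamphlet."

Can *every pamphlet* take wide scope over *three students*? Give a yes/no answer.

No

*every pamphlet* occurs within one conjunct of the coordinate structure (*write every pamphlet*).
A quantifier cannot raise out of one conjunct of a coordination across the whole coordinate structure — the CSC applies to QR.
*every pamphlet* is confined to the island and cannot take scope over *three students*.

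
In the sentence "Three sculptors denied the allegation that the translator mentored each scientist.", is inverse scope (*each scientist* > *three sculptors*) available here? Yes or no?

Structurally, *each scientist* is inside the complex NP *the allegation that the translator mentored each scientist*.
The complex NP is opaque for QR — the quantifier is frozen inside the noun's complement.
There is no licit LF on which *each scientist* c-commands *three sculptors*.

No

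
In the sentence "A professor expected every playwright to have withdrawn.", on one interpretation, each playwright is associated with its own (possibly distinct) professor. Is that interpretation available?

Yes

That reading corresponds to *every playwright* > *a professor*.
This is an ECM construction: *every playwright* is the infinitival subject, Case-marked by the matrix verb, and the infinitive is transparent for QR.
With no island boundary between them, the object can take inverse scope over the subject via ordinary QR within the clause.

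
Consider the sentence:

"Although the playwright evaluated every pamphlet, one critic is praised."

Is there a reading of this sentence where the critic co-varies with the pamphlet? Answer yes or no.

The paraphrase describes the scope ordering *every pamphlet* > *one critic*.
The DP *every pamphlet* is contained in the adjunct clause *although the playwright evaluated every pamphlet*.
The adjunct-island constraint bars QR out of an adverbial clause.
The ordering *every pamphlet* > *one critic* is therefore underivable.

No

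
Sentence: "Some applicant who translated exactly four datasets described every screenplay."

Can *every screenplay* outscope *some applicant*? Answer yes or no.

Although the sentence contains a relative clause (*who translated exactly four datasets*), *every screenplay* is outside it, in the matrix VP.
Clause-internal QR can adjoin the lower DP above the subject, yielding the inverse reading.
So *every screenplay* > *some applicant* is among the available readings.

Yes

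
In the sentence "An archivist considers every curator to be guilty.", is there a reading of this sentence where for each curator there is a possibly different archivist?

This is the *every curator* > *an archivist* reading.
The ECM infinitive is scope-transparent — *every curator* is free to raise above *an archivist*.
Ordinary QR to a clause-peripheral position gives the wide-scope LF for the lower DP.
The sentence is scopally ambiguous between *an archivist* > *every curator* and *every curator* > *an archivist*.

Yes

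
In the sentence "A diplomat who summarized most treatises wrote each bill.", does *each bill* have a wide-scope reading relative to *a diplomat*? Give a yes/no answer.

The RC *who summarized most treatises* is an island, but *each bill* is not inside it — it is the matrix object, a clausemate of *a diplomat*.
Since no island is crossed, the inverse ordering is licensed alongside surface scope.
The sentence is scopally ambiguous between *a diplomat* > *each bill* and *each bill* > *a diplomat*.

Yes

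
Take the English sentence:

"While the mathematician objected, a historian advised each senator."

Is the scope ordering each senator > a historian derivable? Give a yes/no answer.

Yes

Neither queried DP is inside the adjunct, so the adjunct-island constraint does not apply.
Since no island is crossed, the inverse ordering is licensed alongside surface scope.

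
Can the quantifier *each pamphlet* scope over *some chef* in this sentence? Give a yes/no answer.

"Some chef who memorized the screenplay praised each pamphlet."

Yes

The RC *who memorized the screenplay* is an island, but *each pamphlet* is not inside it — it is the matrix object, a clausemate of *some chef*.
Ordinary QR to a clause-peripheral position gives the wide-scope LF for the lower DP.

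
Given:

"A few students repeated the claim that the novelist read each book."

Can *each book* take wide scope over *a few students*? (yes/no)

*each book* sits inside the complex NP *the claim that the novelist read each book*.
The complex NP is opaque for QR — the quantifier is frozen inside the noun's complement.
There is no licit LF on which *each book* c-commands *a few students*.

No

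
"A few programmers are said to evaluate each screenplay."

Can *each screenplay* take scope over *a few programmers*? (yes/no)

*each screenplay* is inside a raising infinitive, which is transparent to QR (no CP barrier), so it behaves as a matrix argument.
QR within a single clause is free, so the lower quantifier may take scope over the higher one.

Yes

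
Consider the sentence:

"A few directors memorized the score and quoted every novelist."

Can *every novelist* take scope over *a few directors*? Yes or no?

Structurally, *every novelist* is inside one conjunct of the coordinate structure (*quoted every novelist*).
Asymmetric QR out of one conjunct violates the Coordinate Structure Constraint.
Hence only narrow scope for *every novelist* (under *a few directors*) survives.

No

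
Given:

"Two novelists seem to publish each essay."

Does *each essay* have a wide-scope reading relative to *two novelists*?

Yes

The matrix predicate is a raising verb, whose infinitival complement is not a scope island — *each essay* can QR into the matrix clause.
With no island boundary between them, the object can take inverse scope over the subject via ordinary QR within the clause.
The sentence is scopally ambiguous between *two novelists* > *each essay* and *each essay* > *two novelists*.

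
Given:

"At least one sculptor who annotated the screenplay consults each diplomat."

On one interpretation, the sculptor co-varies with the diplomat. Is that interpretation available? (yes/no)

This is the *each diplomat* > *at least one sculptor* reading.
Although the sentence contains a relative clause (*who annotated the screenplay*), *each diplomat* is outside it, in the matrix VP.
Since no island is crossed, the inverse ordering is licensed alongside surface scope.

Yes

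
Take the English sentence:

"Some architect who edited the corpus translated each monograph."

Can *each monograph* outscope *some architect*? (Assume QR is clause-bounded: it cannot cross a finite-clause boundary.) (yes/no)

*each monograph* is a matrix argument; only *some architect* is modified by the relative clause *who edited the corpus*, so the RC island is irrelevant to the target quantifier.
Nothing blocks QR of the lower DP to a position above the higher one, so inverse scope is available.

Yes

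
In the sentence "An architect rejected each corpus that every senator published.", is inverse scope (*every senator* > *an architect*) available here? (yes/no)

No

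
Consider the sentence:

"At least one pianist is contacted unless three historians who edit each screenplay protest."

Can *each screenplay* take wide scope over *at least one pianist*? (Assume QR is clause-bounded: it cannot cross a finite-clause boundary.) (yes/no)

The target quantifier *each screenplay* is part of the relative clause *who edit each screenplay*, which is itself inside the adjunct *unless three historians who edit each screenplay protest*.
Both the relative clause and the enclosing adjunct are scope islands; QR cannot cross either.
Hence only narrow scope for *each screenplay* (under *at least one pianist*) survives.
(Only the surface reading survives: one fixed pianist with respect to all the relevant screenplays.)

No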